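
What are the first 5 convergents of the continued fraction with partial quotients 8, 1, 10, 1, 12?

8/1, 9/1, 98/11, 107/12, 1382/155

Using the convergent recurrence p_i = a_i*p_{i-1} + p_{i-2}, q_i = a_i*q_{i-1} + q_{i-2} with p_{-2}=0, p_{-1}=1, q_{-2}=1, q_{-1}=0:
  i=0: a_0=8, p_0 = 8*1 + 0 = 8, q_0 = 8*0 + 1 = 1.
  i=1: a_1=1, p_1 = 1*8 + 1 = 9, q_1 = 1*1 + 0 = 1.
  i=2: a_2=10, p_2 = 10*9 + 8 = 98, q_2 = 10*1 + 1 = 11.
  i=3: a_3=1, p_3 = 1*98 + 9 = 107, q_3 = 1*11 + 1 = 12.
  i=4: a_4=12, p_4 = 12*107 + 98 = 1382, q_4 = 12*12 + 11 = 155.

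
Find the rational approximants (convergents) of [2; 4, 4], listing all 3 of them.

Using the convergent recurrence p_i = a_i*p_{i-1} + p_{i-2}, q_i = a_i*q_{i-1} + q_{i-2} with p_{-2}=0, p_{-1}=1, q_{-2}=1, q_{-1}=0:
  i=0: a_0=2, p_0 = 2*1 + 0 = 2, q_0 = 2*0 + 1 = 1.
  i=1: a_1=4, p_1 = 4*2 + 1 = 9, q_1 = 4*1 + 0 = 4.
  i=2: a_2=4, p_2 = 4*9 + 2 = 38, q_2 = 4*4 + 1 = 17.

2/1, 9/4, 38/17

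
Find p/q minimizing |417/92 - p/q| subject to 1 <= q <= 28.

Expand x = 417/92 as a continued fraction with the Euclidean algorithm:
  417 = 4*92 + 49, so a_0 = 4.
  92 = 1*49 + 43, so a_1 = 1.
  49 = 1*43 + 6, so a_2 = 1.
  43 = 7*6 + 1, so a_3 = 7.
  6 = 6*1 + 0, so a_4 = 6.
so x = [4; 1, 1, 7, 6].
Convergents (p_i = a_i*p_{i-1} + p_{i-2}, q_i = a_i*q_{i-1} + q_{i-2} with p_{-2}=0, p_{-1}=1, q_{-2}=1, q_{-1}=0), until the denominator exceeds 28:
  i=0: a_0=4, p_0 = 4*1 + 0 = 4, q_0 = 4*0 + 1 = 1.
  i=1: a_1=1, p_1 = 1*4 + 1 = 5, q_1 = 1*1 + 0 = 1.
  i=2: a_2=1, p_2 = 1*5 + 4 = 9, q_2 = 1*1 + 1 = 2.
  i=3: a_3=7, p_3 = 7*9 + 5 = 68, q_3 = 7*2 + 1 = 15.
  i=4: a_4=6, p_4 = 6*68 + 9 = 417, q_4 = 6*15 + 2 = 92.
q_4 = 92 > 28, so the last convergent with denominator <= 28 is p_3/q_3 = 68/15.
The closest fraction with denominator <= 28 is either p_3/q_3 or the intermediate fraction (k*p_3 + p_2)/(k*q_3 + q_2) with the largest k >= 1 whose denominator stays <= 28; these approach x as k grows, and every other convergent or intermediate fraction in range is farther away.
Largest k: floor((28 - q_2)/q_3) = floor((28 - 2)/15) = 1.
That gives (1*68 + 9)/(1*15 + 2) = 77/17.
Compare the errors: |x - 68/15| = |417*15 - 68*92|/(92*15) = 1/1380, and |x - 77/17| = |417*17 - 77*92|/(92*17) = 5/1564.
Cross-multiplying, 1*1564 = 1564 < 6900 = 5*1380, so 1/1380 is smaller: the convergent 68/15 is closer to x than 77/17.

68/15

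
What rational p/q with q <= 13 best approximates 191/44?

Expand x = 191/44 as a continued fraction with the Euclidean algorithm:
  191 = 4*44 + 15, so a_0 = 4.
  44 = 2*15 + 14, so a_1 = 2.
  15 = 1*14 + 1, so a_2 = 1.
  14 = 14*1 + 0, so a_3 = 14.
so x = [4; 2, 1, 14].
Convergents (p_i = a_i*p_{i-1} + p_{i-2}, q_i = a_i*q_{i-1} + q_{i-2} with p_{-2}=0, p_{-1}=1, q_{-2}=1, q_{-1}=0), until the denominator exceeds 13:
  i=0: a_0=4, p_0 = 4*1 + 0 = 4, q_0 = 4*0 + 1 = 1.
  i=1: a_1=2, p_1 = 2*4 + 1 = 9, q_1 = 2*1 + 0 = 2.
  i=2: a_2=1, p_2 = 1*9 + 4 = 13, q_2 = 1*2 + 1 = 3.
  i=3: a_3=14, p_3 = 14*13 + 9 = 191, q_3 = 14*3 + 2 = 44.
q_3 = 44 > 13, so the last convergent with denominator <= 13 is p_2/q_2 = 13/3.
The closest fraction with denominator <= 13 is either p_2/q_2 or the intermediate fraction (k*p_2 + p_1)/(k*q_2 + q_1) with the largest k >= 1 whose denominator stays <= 13; these approach x as k grows, and every other convergent or intermediate fraction in range is farther away.
Largest k: floor((13 - q_1)/q_2) = floor((13 - 2)/3) = 3.
That gives (3*13 + 9)/(3*3 + 2) = 48/11.
Compare the errors: |x - 13/3| = |191*3 - 13*44|/(44*3) = 1/132, and |x - 48/11| = |191*11 - 48*44|/(44*11) = 11/484.
Cross-multiplying, 1*484 = 484 < 1452 = 11*132, so 1/132 is smaller: the convergent 13/3 is closer to x than 48/11.

13/3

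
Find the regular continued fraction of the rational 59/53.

[1; 8, 1, 5]

Run the Euclidean algorithm on 59 and 53; the successive quotients are the partial quotients a_0, a_1, ... (each step inverts the fractional part left over by the previous one):
  59 = 1*53 + 6, so a_0 = 1.
  53 = 8*6 + 5, so a_1 = 8.
  6 = 1*5 + 1, so a_2 = 1.
  5 = 5*1 + 0, so a_3 = 5.
The remainder reaches 0 after 4 divisions, so the expansion has 4 partial quotients, read off in order.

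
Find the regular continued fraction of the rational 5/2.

Run the Euclidean algorithm on 5 and 2; the successive quotients are the partial quotients a_0, a_1, ... (each step inverts the fractional part left over by the previous one):
  5 = 2*2 + 1, so a_0 = 2.
  2 = 2*1 + 0, so a_1 = 2.
The remainder reaches 0 after 2 divisions, so the expansion has 2 partial quotients, read off in order.

[2; 2]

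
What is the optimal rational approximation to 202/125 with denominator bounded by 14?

Expand x = 202/125 as a continued fraction with the Euclidean algorithm:
  202 = 1*125 + 77, so a_0 = 1.
  125 = 1*77 + 48, so a_1 = 1.
  77 = 1*48 + 29, so a_2 = 1.
  48 = 1*29 + 19, so a_3 = 1.
  29 = 1*19 + 10, so a_4 = 1.
  19 = 1*10 + 9, so a_5 = 1.
  10 = 1*9 + 1, so a_6 = 1.
  9 = 9*1 + 0, so a_7 = 9.
so x = [1; 1, 1, 1, 1, 1, 1, 9].
Convergents (p_i = a_i*p_{i-1} + p_{i-2}, q_i = a_i*q_{i-1} + q_{i-2} with p_{-2}=0, p_{-1}=1, q_{-2}=1, q_{-1}=0), until the denominator exceeds 14:
  i=0: a_0=1, p_0 = 1*1 + 0 = 1, q_0 = 1*0 + 1 = 1.
  i=1: a_1=1, p_1 = 1*1 + 1 = 2, q_1 = 1*1 + 0 = 1.
  i=2: a_2=1, p_2 = 1*2 + 1 = 3, q_2 = 1*1 + 1 = 2.
  i=3: a_3=1, p_3 = 1*3 + 2 = 5, q_3 = 1*2 + 1 = 3.
  i=4: a_4=1, p_4 = 1*5 + 3 = 8, q_4 = 1*3 + 2 = 5.
  i=5: a_5=1, p_5 = 1*8 + 5 = 13, q_5 = 1*5 + 3 = 8.
  i=6: a_6=1, p_6 = 1*13 + 8 = 21, q_6 = 1*8 + 5 = 13.
  i=7: a_7=9, p_7 = 9*21 + 13 = 202, q_7 = 9*13 + 8 = 125.
q_7 = 125 > 14, so the last convergent with denominator <= 14 is p_6/q_6 = 21/13.
The closest fraction with denominator <= 14 is either p_6/q_6 or the intermediate fraction (k*p_6 + p_5)/(k*q_6 + q_5) with the largest k >= 1 whose denominator stays <= 14; these approach x as k grows, and every other convergent or intermediate fraction in range is farther away.
Largest k: floor((14 - q_5)/q_6) = floor((14 - 8)/13) = 0.
Since k = 0, no intermediate fraction beyond p_6/q_6 has denominator <= 14, so the convergent 21/13 is the closest (its error is |202*13 - 21*125|/(125*13) = 1/1625).

21/13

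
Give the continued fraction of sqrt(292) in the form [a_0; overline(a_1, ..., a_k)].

[17; overline(11, 2, 1, 3, 8, 3, 1, 2, 11, 34)]

Write x_i = (sqrt(292) + m_i)/d_i with (m_0, d_0) = (0, 1). a_0 = floor(sqrt(292)) = 17, since 17^2 = 289 <= 292 < 324 = 18^2.
Iterate m_{i+1} = d_i*a_i - m_i, d_{i+1} = (292 - m_{i+1}^2)/d_i, a_{i+1} = floor((a_0 + m_{i+1})/d_{i+1}):
  m_1 = 1*17 - 0 = 17, d_1 = (292 - 17^2)/1 = 3/1 = 3, a_1 = floor((17 + 17)/3) = 11.
  m_2 = 3*11 - 17 = 16, d_2 = (292 - 16^2)/3 = 36/3 = 12, a_2 = floor((17 + 16)/12) = 2.
  m_3 = 12*2 - 16 = 8, d_3 = (292 - 8^2)/12 = 228/12 = 19, a_3 = floor((17 + 8)/19) = 1.
  m_4 = 19*1 - 8 = 11, d_4 = (292 - 11^2)/19 = 171/19 = 9, a_4 = floor((17 + 11)/9) = 3.
  m_5 = 9*3 - 11 = 16, d_5 = (292 - 16^2)/9 = 36/9 = 4, a_5 = floor((17 + 16)/4) = 8.
  m_6 = 4*8 - 16 = 16, d_6 = (292 - 16^2)/4 = 36/4 = 9, a_6 = floor((17 + 16)/9) = 3.
  m_7 = 9*3 - 16 = 11, d_7 = (292 - 11^2)/9 = 171/9 = 19, a_7 = floor((17 + 11)/19) = 1.
  m_8 = 19*1 - 11 = 8, d_8 = (292 - 8^2)/19 = 228/19 = 12, a_8 = floor((17 + 8)/12) = 2.
  m_9 = 12*2 - 8 = 16, d_9 = (292 - 16^2)/12 = 36/12 = 3, a_9 = floor((17 + 16)/3) = 11.
  m_10 = 3*11 - 16 = 17, d_10 = (292 - 17^2)/3 = 3/3 = 1, a_10 = floor((17 + 17)/1) = 34.
  m_11 = 1*34 - 17 = 17, d_11 = (292 - 17^2)/1 = 3/1 = 3: (m_11, d_11) = (m_1, d_1) = (17, 3), so from here the quotients repeat a_1, ..., a_10; the period length is 10.
Hence the expansion of sqrt(292) is a_0 = 17 followed by the repeating block 11, 2, 1, 3, 8, 3, 1, 2, 11, 34 (period 10).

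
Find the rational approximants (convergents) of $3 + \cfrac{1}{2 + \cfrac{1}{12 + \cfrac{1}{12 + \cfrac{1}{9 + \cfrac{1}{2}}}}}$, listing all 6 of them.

Using the convergent recurrence p_i = a_i*p_{i-1} + p_{i-2}, q_i = a_i*q_{i-1} + q_{i-2} with p_{-2}=0, p_{-1}=1, q_{-2}=1, q_{-1}=0:
  i=0: a_0=3, p_0 = 3*1 + 0 = 3, q_0 = 3*0 + 1 = 1.
  i=1: a_1=2, p_1 = 2*3 + 1 = 7, q_1 = 2*1 + 0 = 2.
  i=2: a_2=12, p_2 = 12*7 + 3 = 87, q_2 = 12*2 + 1 = 25.
  i=3: a_3=12, p_3 = 12*87 + 7 = 1051, q_3 = 12*25 + 2 = 302.
  i=4: a_4=9, p_4 = 9*1051 + 87 = 9546, q_4 = 9*302 + 25 = 2743.
  i=5: a_5=2, p_5 = 2*9546 + 1051 = 20143, q_5 = 2*2743 + 302 = 5788.

3/1, 7/2, 87/25, 1051/302, 9546/2743, 20143/5788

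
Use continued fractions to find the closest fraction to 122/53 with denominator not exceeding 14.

Expand x = 122/53 as a continued fraction with the Euclidean algorithm:
  122 = 2*53 + 16, so a_0 = 2.
  53 = 3*16 + 5, so a_1 = 3.
  16 = 3*5 + 1, so a_2 = 3.
  5 = 5*1 + 0, so a_3 = 5.
so x = [2; 3, 3, 5].
Convergents (p_i = a_i*p_{i-1} + p_{i-2}, q_i = a_i*q_{i-1} + q_{i-2} with p_{-2}=0, p_{-1}=1, q_{-2}=1, q_{-1}=0), until the denominator exceeds 14:
  i=0: a_0=2, p_0 = 2*1 + 0 = 2, q_0 = 2*0 + 1 = 1.
  i=1: a_1=3, p_1 = 3*2 + 1 = 7, q_1 = 3*1 + 0 = 3.
  i=2: a_2=3, p_2 = 3*7 + 2 = 23, q_2 = 3*3 + 1 = 10.
  i=3: a_3=5, p_3 = 5*23 + 7 = 122, q_3 = 5*10 + 3 = 53.
q_3 = 53 > 14, so the last convergent with denominator <= 14 is p_2/q_2 = 23/10.
The closest fraction with denominator <= 14 is either p_2/q_2 or the intermediate fraction (k*p_2 + p_1)/(k*q_2 + q_1) with the largest k >= 1 whose denominator stays <= 14; these approach x as k grows, and every other convergent or intermediate fraction in range is farther away.
Largest k: floor((14 - q_1)/q_2) = floor((14 - 3)/10) = 1.
That gives (1*23 + 7)/(1*10 + 3) = 30/13.
Compare the errors: |x - 23/10| = |122*10 - 23*53|/(53*10) = 1/530, and |x - 30/13| = |122*13 - 30*53|/(53*13) = 4/689.
Cross-multiplying, 1*689 = 689 < 2120 = 4*530, so 1/530 is smaller: the convergent 23/10 is closer to x than 30/13.

23/10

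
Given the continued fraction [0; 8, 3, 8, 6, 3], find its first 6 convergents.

Using the convergent recurrence p_i = a_i*p_{i-1} + p_{i-2}, q_i = a_i*q_{i-1} + q_{i-2} with p_{-2}=0, p_{-1}=1, q_{-2}=1, q_{-1}=0:
  i=0: a_0=0, p_0 = 0*1 + 0 = 0, q_0 = 0*0 + 1 = 1.
  i=1: a_1=8, p_1 = 8*0 + 1 = 1, q_1 = 8*1 + 0 = 8.
  i=2: a_2=3, p_2 = 3*1 + 0 = 3, q_2 = 3*8 + 1 = 25.
  i=3: a_3=8, p_3 = 8*3 + 1 = 25, q_3 = 8*25 + 8 = 208.
  i=4: a_4=6, p_4 = 6*25 + 3 = 153, q_4 = 6*208 + 25 = 1273.
  i=5: a_5=3, p_5 = 3*153 + 25 = 484, q_5 = 3*1273 + 208 = 4027.

0/1, 1/8, 3/25, 25/208, 153/1273, 484/4027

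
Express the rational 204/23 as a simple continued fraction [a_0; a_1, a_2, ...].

Run the Euclidean algorithm on 204 and 23; the successive quotients are the partial quotients a_0, a_1, ... (each step inverts the fractional part left over by the previous one):
  204 = 8*23 + 20, so a_0 = 8.
  23 = 1*20 + 3, so a_1 = 1.
  20 = 6*3 + 2, so a_2 = 6.
  3 = 1*2 + 1, so a_3 = 1.
  2 = 2*1 + 0, so a_4 = 2.
The remainder reaches 0 after 5 divisions, so the expansion has 5 partial quotients, read off in order.

[8; 1, 6, 1, 2]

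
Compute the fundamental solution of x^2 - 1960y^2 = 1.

First expand sqrt(1960) as a continued fraction. With x_i = (sqrt(1960) + m_i)/d_i and (m_0, d_0) = (0, 1): a_0 = floor(sqrt(1960)) = 44, since 44^2 = 1936 <= 1960 < 2025 = 45^2.
Iterate m_{i+1} = d_i*a_i - m_i, d_{i+1} = (1960 - m_{i+1}^2)/d_i, a_{i+1} = floor((a_0 + m_{i+1})/d_{i+1}):
  m_1 = 1*44 - 0 = 44, d_1 = (1960 - 44^2)/1 = 24/1 = 24, a_1 = floor((44 + 44)/24) = 3.
  m_2 = 24*3 - 44 = 28, d_2 = (1960 - 28^2)/24 = 1176/24 = 49, a_2 = floor((44 + 28)/49) = 1.
  m_3 = 49*1 - 28 = 21, d_3 = (1960 - 21^2)/49 = 1519/49 = 31, a_3 = floor((44 + 21)/31) = 2.
  m_4 = 31*2 - 21 = 41, d_4 = (1960 - 41^2)/31 = 279/31 = 9, a_4 = floor((44 + 41)/9) = 9.
  m_5 = 9*9 - 41 = 40, d_5 = (1960 - 40^2)/9 = 360/9 = 40, a_5 = floor((44 + 40)/40) = 2.
  m_6 = 40*2 - 40 = 40, d_6 = (1960 - 40^2)/40 = 360/40 = 9, a_6 = floor((44 + 40)/9) = 9.
  m_7 = 9*9 - 40 = 41, d_7 = (1960 - 41^2)/9 = 279/9 = 31, a_7 = floor((44 + 41)/31) = 2.
  m_8 = 31*2 - 41 = 21, d_8 = (1960 - 21^2)/31 = 1519/31 = 49, a_8 = floor((44 + 21)/49) = 1.
  m_9 = 49*1 - 21 = 28, d_9 = (1960 - 28^2)/49 = 1176/49 = 24, a_9 = floor((44 + 28)/24) = 3.
  m_10 = 24*3 - 28 = 44, d_10 = (1960 - 44^2)/24 = 24/24 = 1, a_10 = floor((44 + 44)/1) = 88.
  m_11 = 1*88 - 44 = 44, d_11 = (1960 - 44^2)/1 = 24/1 = 24: (m_11, d_11) = (m_1, d_1) = (44, 24), so from here the quotients repeat a_1, ..., a_10; the period length is 10.
So sqrt(1960) = [44; (3, 1, 2, 9, 2, 9, 2, 1, 3, 88)] with period length k = 10.
k is even, so the fundamental solution of x^2 - 1960y^2 = 1 is (p_{k-1}, q_{k-1}) = (p_9, q_9); compute convergents through index 9.
Convergents (p_i = a_i*p_{i-1} + p_{i-2}, q_i = a_i*q_{i-1} + q_{i-2} with p_{-2}=0, p_{-1}=1, q_{-2}=1, q_{-1}=0):
  i=0: a_0=44, p_0 = 44*1 + 0 = 44, q_0 = 44*0 + 1 = 1.
  i=1: a_1=3, p_1 = 3*44 + 1 = 133, q_1 = 3*1 + 0 = 3.
  i=2: a_2=1, p_2 = 1*133 + 44 = 177, q_2 = 1*3 + 1 = 4.
  i=3: a_3=2, p_3 = 2*177 + 133 = 487, q_3 = 2*4 + 3 = 11.
  i=4: a_4=9, p_4 = 9*487 + 177 = 4560, q_4 = 9*11 + 4 = 103.
  i=5: a_5=2, p_5 = 2*4560 + 487 = 9607, q_5 = 2*103 + 11 = 217.
  i=6: a_6=9, p_6 = 9*9607 + 4560 = 91023, q_6 = 9*217 + 103 = 2056.
  i=7: a_7=2, p_7 = 2*91023 + 9607 = 191653, q_7 = 2*2056 + 217 = 4329.
  i=8: a_8=1, p_8 = 1*191653 + 91023 = 282676, q_8 = 1*4329 + 2056 = 6385.
  i=9: a_9=3, p_9 = 3*282676 + 191653 = 1039681, q_9 = 3*6385 + 4329 = 23484.
Check: 1039681^2 - 1960*23484^2 = 1080936581761 - 1080936581760 = 1, so (x, y) = (1039681, 23484) solves the equation, and by the theorem it is the least positive solution.

(x, y) = (1039681, 23484)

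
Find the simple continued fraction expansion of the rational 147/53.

Run the Euclidean algorithm on 147 and 53; the successive quotients are the partial quotients a_0, a_1, ... (each step inverts the fractional part left over by the previous one):
  147 = 2*53 + 41, so a_0 = 2.
  53 = 1*41 + 12, so a_1 = 1.
  41 = 3*12 + 5, so a_2 = 3.
  12 = 2*5 + 2, so a_3 = 2.
  5 = 2*2 + 1, so a_4 = 2.
  2 = 2*1 + 0, so a_5 = 2.
The remainder reaches 0 after 6 divisions, so the expansion has 6 partial quotients, read off in order.

[2; 1, 3, 2, 2, 2]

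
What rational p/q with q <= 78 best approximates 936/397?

Expand x = 936/397 as a continued fraction with the Euclidean algorithm:
  936 = 2*397 + 142, so a_0 = 2.
  397 = 2*142 + 113, so a_1 = 2.
  142 = 1*113 + 29, so a_2 = 1.
  113 = 3*29 + 26, so a_3 = 3.
  29 = 1*26 + 3, so a_4 = 1.
  26 = 8*3 + 2, so a_5 = 8.
  3 = 1*2 + 1, so a_6 = 1.
  2 = 2*1 + 0, so a_7 = 2.
so x = [2; 2, 1, 3, 1, 8, 1, 2].
Convergents (p_i = a_i*p_{i-1} + p_{i-2}, q_i = a_i*q_{i-1} + q_{i-2} with p_{-2}=0, p_{-1}=1, q_{-2}=1, q_{-1}=0), until the denominator exceeds 78:
  i=0: a_0=2, p_0 = 2*1 + 0 = 2, q_0 = 2*0 + 1 = 1.
  i=1: a_1=2, p_1 = 2*2 + 1 = 5, q_1 = 2*1 + 0 = 2.
  i=2: a_2=1, p_2 = 1*5 + 2 = 7, q_2 = 1*2 + 1 = 3.
  i=3: a_3=3, p_3 = 3*7 + 5 = 26, q_3 = 3*3 + 2 = 11.
  i=4: a_4=1, p_4 = 1*26 + 7 = 33, q_4 = 1*11 + 3 = 14.
  i=5: a_5=8, p_5 = 8*33 + 26 = 290, q_5 = 8*14 + 11 = 123.
q_5 = 123 > 78, so the last convergent with denominator <= 78 is p_4/q_4 = 33/14.
The closest fraction with denominator <= 78 is either p_4/q_4 or the intermediate fraction (k*p_4 + p_3)/(k*q_4 + q_3) with the largest k >= 1 whose denominator stays <= 78; these approach x as k grows, and every other convergent or intermediate fraction in range is farther away.
Largest k: floor((78 - q_3)/q_4) = floor((78 - 11)/14) = 4.
That gives (4*33 + 26)/(4*14 + 11) = 158/67.
Compare the errors: |x - 33/14| = |936*14 - 33*397|/(397*14) = 3/5558, and |x - 158/67| = |936*67 - 158*397|/(397*67) = 14/26599.
Cross-multiplying, 14*5558 = 77812 < 79797 = 3*26599, so 14/26599 is smaller: the intermediate fraction 158/67 is closer to x than 33/14.

158/67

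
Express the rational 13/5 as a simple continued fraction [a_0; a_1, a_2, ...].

Run the Euclidean algorithm on 13 and 5; the successive quotients are the partial quotients a_0, a_1, ... (each step inverts the fractional part left over by the previous one):
  13 = 2*5 + 3, so a_0 = 2.
  5 = 1*3 + 2, so a_1 = 1.
  3 = 1*2 + 1, so a_2 = 1.
  2 = 2*1 + 0, so a_3 = 2.
The remainder reaches 0 after 4 divisions, so the expansion has 4 partial quotients, read off in order.

[2; 1, 1, 2]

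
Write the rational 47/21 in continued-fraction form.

Run the Euclidean algorithm on 47 and 21; the successive quotients are the partial quotients a_0, a_1, ... (each step inverts the fractional part left over by the previous one):
  47 = 2*21 + 5, so a_0 = 2.
  21 = 4*5 + 1, so a_1 = 4.
  5 = 5*1 + 0, so a_2 = 5.
The remainder reaches 0 after 3 divisions, so the expansion has 3 partial quotients, read off in order.

[2; 4, 5]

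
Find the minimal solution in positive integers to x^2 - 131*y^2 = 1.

(x, y) = (10610, 927)

First expand sqrt(131) as a continued fraction. With x_i = (sqrt(131) + m_i)/d_i and (m_0, d_0) = (0, 1): a_0 = floor(sqrt(131)) = 11, since 11^2 = 121 <= 131 < 144 = 12^2.
Iterate m_{i+1} = d_i*a_i - m_i, d_{i+1} = (131 - m_{i+1}^2)/d_i, a_{i+1} = floor((a_0 + m_{i+1})/d_{i+1}):
  m_1 = 1*11 - 0 = 11, d_1 = (131 - 11^2)/1 = 10/1 = 10, a_1 = floor((11 + 11)/10) = 2.
  m_2 = 10*2 - 11 = 9, d_2 = (131 - 9^2)/10 = 50/10 = 5, a_2 = floor((11 + 9)/5) = 4.
  m_3 = 5*4 - 9 = 11, d_3 = (131 - 11^2)/5 = 10/5 = 2, a_3 = floor((11 + 11)/2) = 11.
  m_4 = 2*11 - 11 = 11, d_4 = (131 - 11^2)/2 = 10/2 = 5, a_4 = floor((11 + 11)/5) = 4.
  m_5 = 5*4 - 11 = 9, d_5 = (131 - 9^2)/5 = 50/5 = 10, a_5 = floor((11 + 9)/10) = 2.
  m_6 = 10*2 - 9 = 11, d_6 = (131 - 11^2)/10 = 10/10 = 1, a_6 = floor((11 + 11)/1) = 22.
  m_7 = 1*22 - 11 = 11, d_7 = (131 - 11^2)/1 = 10/1 = 10: (m_7, d_7) = (m_1, d_1) = (11, 10), so from here the quotients repeat a_1, ..., a_6; the period length is 6.
So sqrt(131) = [11; (2, 4, 11, 4, 2, 22)] with period length k = 6.
k is even, so the fundamental solution of x^2 - 131y^2 = 1 is (p_{k-1}, q_{k-1}) = (p_5, q_5); compute convergents through index 5.
Convergents (p_i = a_i*p_{i-1} + p_{i-2}, q_i = a_i*q_{i-1} + q_{i-2} with p_{-2}=0, p_{-1}=1, q_{-2}=1, q_{-1}=0):
  i=0: a_0=11, p_0 = 11*1 + 0 = 11, q_0 = 11*0 + 1 = 1.
  i=1: a_1=2, p_1 = 2*11 + 1 = 23, q_1 = 2*1 + 0 = 2.
  i=2: a_2=4, p_2 = 4*23 + 11 = 103, q_2 = 4*2 + 1 = 9.
  i=3: a_3=11, p_3 = 11*103 + 23 = 1156, q_3 = 11*9 + 2 = 101.
  i=4: a_4=4, p_4 = 4*1156 + 103 = 4727, q_4 = 4*101 + 9 = 413.
  i=5: a_5=2, p_5 = 2*4727 + 1156 = 10610, q_5 = 2*413 + 101 = 927.
Check: 10610^2 - 131*927^2 = 112572100 - 112572099 = 1, so (x, y) = (10610, 927) solves the equation, and by the theorem it is the least positive solution.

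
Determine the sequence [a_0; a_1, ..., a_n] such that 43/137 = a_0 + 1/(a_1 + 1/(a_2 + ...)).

Run the Euclidean algorithm on 43 and 137; the successive quotients are the partial quotients a_0, a_1, ... (each step inverts the fractional part left over by the previous one):
  43 = 0*137 + 43, so a_0 = 0.
  137 = 3*43 + 8, so a_1 = 3.
  43 = 5*8 + 3, so a_2 = 5.
  8 = 2*3 + 2, so a_3 = 2.
  3 = 1*2 + 1, so a_4 = 1.
  2 = 2*1 + 0, so a_5 = 2.
The remainder reaches 0 after 6 divisions, so the expansion has 6 partial quotients, read off in order.

[0; 3, 5, 2, 1, 2]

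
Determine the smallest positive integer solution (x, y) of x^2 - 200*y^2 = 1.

(x, y) = (99, 7)

First expand sqrt(200) as a continued fraction. With x_i = (sqrt(200) + m_i)/d_i and (m_0, d_0) = (0, 1): a_0 = floor(sqrt(200)) = 14, since 14^2 = 196 <= 200 < 225 = 15^2.
Iterate m_{i+1} = d_i*a_i - m_i, d_{i+1} = (200 - m_{i+1}^2)/d_i, a_{i+1} = floor((a_0 + m_{i+1})/d_{i+1}):
  m_1 = 1*14 - 0 = 14, d_1 = (200 - 14^2)/1 = 4/1 = 4, a_1 = floor((14 + 14)/4) = 7.
  m_2 = 4*7 - 14 = 14, d_2 = (200 - 14^2)/4 = 4/4 = 1, a_2 = floor((14 + 14)/1) = 28.
  m_3 = 1*28 - 14 = 14, d_3 = (200 - 14^2)/1 = 4/1 = 4: (m_3, d_3) = (m_1, d_1) = (14, 4), so from here the quotients repeat a_1, a_2; the period length is 2.
So sqrt(200) = [14; (7, 28)] with period length k = 2.
k is even, so the fundamental solution of x^2 - 200y^2 = 1 is (p_{k-1}, q_{k-1}) = (p_1, q_1); compute convergents through index 1.
Convergents (p_i = a_i*p_{i-1} + p_{i-2}, q_i = a_i*q_{i-1} + q_{i-2} with p_{-2}=0, p_{-1}=1, q_{-2}=1, q_{-1}=0):
  i=0: a_0=14, p_0 = 14*1 + 0 = 14, q_0 = 14*0 + 1 = 1.
  i=1: a_1=7, p_1 = 7*14 + 1 = 99, q_1 = 7*1 + 0 = 7.
Check: 99^2 - 200*7^2 = 9801 - 9800 = 1, so (x, y) = (99, 7) solves the equation, and by the theorem it is the least positive solution.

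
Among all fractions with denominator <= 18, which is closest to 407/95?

Expand x = 407/95 as a continued fraction with the Euclidean algorithm:
  407 = 4*95 + 27, so a_0 = 4.
  95 = 3*27 + 14, so a_1 = 3.
  27 = 1*14 + 13, so a_2 = 1.
  14 = 1*13 + 1, so a_3 = 1.
  13 = 13*1 + 0, so a_4 = 13.
so x = [4; 3, 1, 1, 13].
Convergents (p_i = a_i*p_{i-1} + p_{i-2}, q_i = a_i*q_{i-1} + q_{i-2} with p_{-2}=0, p_{-1}=1, q_{-2}=1, q_{-1}=0), until the denominator exceeds 18:
  i=0: a_0=4, p_0 = 4*1 + 0 = 4, q_0 = 4*0 + 1 = 1.
  i=1: a_1=3, p_1 = 3*4 + 1 = 13, q_1 = 3*1 + 0 = 3.
  i=2: a_2=1, p_2 = 1*13 + 4 = 17, q_2 = 1*3 + 1 = 4.
  i=3: a_3=1, p_3 = 1*17 + 13 = 30, q_3 = 1*4 + 3 = 7.
  i=4: a_4=13, p_4 = 13*30 + 17 = 407, q_4 = 13*7 + 4 = 95.
q_4 = 95 > 18, so the last convergent with denominator <= 18 is p_3/q_3 = 30/7.
The closest fraction with denominator <= 18 is either p_3/q_3 or the intermediate fraction (k*p_3 + p_2)/(k*q_3 + q_2) with the largest k >= 1 whose denominator stays <= 18; these approach x as k grows, and every other convergent or intermediate fraction in range is farther away.
Largest k: floor((18 - q_2)/q_3) = floor((18 - 4)/7) = 2.
That gives (2*30 + 17)/(2*7 + 4) = 77/18.
Compare the errors: |x - 30/7| = |407*7 - 30*95|/(95*7) = 1/665, and |x - 77/18| = |407*18 - 77*95|/(95*18) = 11/1710.
Cross-multiplying, 1*1710 = 1710 < 7315 = 11*665, so 1/665 is smaller: the convergent 30/7 is closer to x than 77/18.

30/7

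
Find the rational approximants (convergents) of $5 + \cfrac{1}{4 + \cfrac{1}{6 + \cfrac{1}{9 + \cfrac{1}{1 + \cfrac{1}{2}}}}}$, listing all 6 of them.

Using the convergent recurrence p_i = a_i*p_{i-1} + p_{i-2}, q_i = a_i*q_{i-1} + q_{i-2} with p_{-2}=0, p_{-1}=1, q_{-2}=1, q_{-1}=0:
  i=0: a_0=5, p_0 = 5*1 + 0 = 5, q_0 = 5*0 + 1 = 1.
  i=1: a_1=4, p_1 = 4*5 + 1 = 21, q_1 = 4*1 + 0 = 4.
  i=2: a_2=6, p_2 = 6*21 + 5 = 131, q_2 = 6*4 + 1 = 25.
  i=3: a_3=9, p_3 = 9*131 + 21 = 1200, q_3 = 9*25 + 4 = 229.
  i=4: a_4=1, p_4 = 1*1200 + 131 = 1331, q_4 = 1*229 + 25 = 254.
  i=5: a_5=2, p_5 = 2*1331 + 1200 = 3862, q_5 = 2*254 + 229 = 737.

5/1, 21/4, 131/25, 1200/229, 1331/254, 3862/737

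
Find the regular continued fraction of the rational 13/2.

[6; 2]

Run the Euclidean algorithm on 13 and 2; the successive quotients are the partial quotients a_0, a_1, ... (each step inverts the fractional part left over by the previous one):
  13 = 6*2 + 1, so a_0 = 6.
  2 = 2*1 + 0, so a_1 = 2.
The remainder reaches 0 after 2 divisions, so the expansion has 2 partial quotients, read off in order.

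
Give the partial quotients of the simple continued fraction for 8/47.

[0; 5, 1, 7]

Run the Euclidean algorithm on 8 and 47; the successive quotients are the partial quotients a_0, a_1, ... (each step inverts the fractional part left over by the previous one):
  8 = 0*47 + 8, so a_0 = 0.
  47 = 5*8 + 7, so a_1 = 5.
  8 = 1*7 + 1, so a_2 = 1.
  7 = 7*1 + 0, so a_3 = 7.
The remainder reaches 0 after 4 divisions, so the expansion has 4 partial quotients, read off in order.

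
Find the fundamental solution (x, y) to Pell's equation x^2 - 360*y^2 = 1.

First expand sqrt(360) as a continued fraction. With x_i = (sqrt(360) + m_i)/d_i and (m_0, d_0) = (0, 1): a_0 = floor(sqrt(360)) = 18, since 18^2 = 324 <= 360 < 361 = 19^2.
Iterate m_{i+1} = d_i*a_i - m_i, d_{i+1} = (360 - m_{i+1}^2)/d_i, a_{i+1} = floor((a_0 + m_{i+1})/d_{i+1}):
  m_1 = 1*18 - 0 = 18, d_1 = (360 - 18^2)/1 = 36/1 = 36, a_1 = floor((18 + 18)/36) = 1.
  m_2 = 36*1 - 18 = 18, d_2 = (360 - 18^2)/36 = 36/36 = 1, a_2 = floor((18 + 18)/1) = 36.
  m_3 = 1*36 - 18 = 18, d_3 = (360 - 18^2)/1 = 36/1 = 36: (m_3, d_3) = (m_1, d_1) = (18, 36), so from here the quotients repeat a_1, a_2; the period length is 2.
So sqrt(360) = [18; (1, 36)] with period length k = 2.
k is even, so the fundamental solution of x^2 - 360y^2 = 1 is (p_{k-1}, q_{k-1}) = (p_1, q_1); compute convergents through index 1.
Convergents (p_i = a_i*p_{i-1} + p_{i-2}, q_i = a_i*q_{i-1} + q_{i-2} with p_{-2}=0, p_{-1}=1, q_{-2}=1, q_{-1}=0):
  i=0: a_0=18, p_0 = 18*1 + 0 = 18, q_0 = 18*0 + 1 = 1.
  i=1: a_1=1, p_1 = 1*18 + 1 = 19, q_1 = 1*1 + 0 = 1.
Check: 19^2 - 360*1^2 = 361 - 360 = 1, so (x, y) = (19, 1) solves the equation, and by the theorem it is the least positive solution.

(x, y) = (19, 1)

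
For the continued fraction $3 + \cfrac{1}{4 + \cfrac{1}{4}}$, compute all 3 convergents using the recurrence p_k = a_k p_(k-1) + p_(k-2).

3/1, 13/4, 55/17

Using the convergent recurrence p_i = a_i*p_{i-1} + p_{i-2}, q_i = a_i*q_{i-1} + q_{i-2} with p_{-2}=0, p_{-1}=1, q_{-2}=1, q_{-1}=0:
  i=0: a_0=3, p_0 = 3*1 + 0 = 3, q_0 = 3*0 + 1 = 1.
  i=1: a_1=4, p_1 = 4*3 + 1 = 13, q_1 = 4*1 + 0 = 4.
  i=2: a_2=4, p_2 = 4*13 + 3 = 55, q_2 = 4*4 + 1 = 17.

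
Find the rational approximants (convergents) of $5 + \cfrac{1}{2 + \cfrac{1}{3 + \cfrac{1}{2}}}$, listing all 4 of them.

5/1, 11/2, 38/7, 87/16

Using the convergent recurrence p_i = a_i*p_{i-1} + p_{i-2}, q_i = a_i*q_{i-1} + q_{i-2} with p_{-2}=0, p_{-1}=1, q_{-2}=1, q_{-1}=0:
  i=0: a_0=5, p_0 = 5*1 + 0 = 5, q_0 = 5*0 + 1 = 1.
  i=1: a_1=2, p_1 = 2*5 + 1 = 11, q_1 = 2*1 + 0 = 2.
  i=2: a_2=3, p_2 = 3*11 + 5 = 38, q_2 = 3*2 + 1 = 7.
  i=3: a_3=2, p_3 = 2*38 + 11 = 87, q_3 = 2*7 + 2 = 16.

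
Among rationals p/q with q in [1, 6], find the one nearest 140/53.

Expand x = 140/53 as a continued fraction with the Euclidean algorithm:
  140 = 2*53 + 34, so a_0 = 2.
  53 = 1*34 + 19, so a_1 = 1.
  34 = 1*19 + 15, so a_2 = 1.
  19 = 1*15 + 4, so a_3 = 1.
  15 = 3*4 + 3, so a_4 = 3.
  4 = 1*3 + 1, so a_5 = 1.
  3 = 3*1 + 0, so a_6 = 3.
so x = [2; 1, 1, 1, 3, 1, 3].
Convergents (p_i = a_i*p_{i-1} + p_{i-2}, q_i = a_i*q_{i-1} + q_{i-2} with p_{-2}=0, p_{-1}=1, q_{-2}=1, q_{-1}=0), until the denominator exceeds 6:
  i=0: a_0=2, p_0 = 2*1 + 0 = 2, q_0 = 2*0 + 1 = 1.
  i=1: a_1=1, p_1 = 1*2 + 1 = 3, q_1 = 1*1 + 0 = 1.
  i=2: a_2=1, p_2 = 1*3 + 2 = 5, q_2 = 1*1 + 1 = 2.
  i=3: a_3=1, p_3 = 1*5 + 3 = 8, q_3 = 1*2 + 1 = 3.
  i=4: a_4=3, p_4 = 3*8 + 5 = 29, q_4 = 3*3 + 2 = 11.
q_4 = 11 > 6, so the last convergent with denominator <= 6 is p_3/q_3 = 8/3.
The closest fraction with denominator <= 6 is either p_3/q_3 or the intermediate fraction (k*p_3 + p_2)/(k*q_3 + q_2) with the largest k >= 1 whose denominator stays <= 6; these approach x as k grows, and every other convergent or intermediate fraction in range is farther away.
Largest k: floor((6 - q_2)/q_3) = floor((6 - 2)/3) = 1.
That gives (1*8 + 5)/(1*3 + 2) = 13/5.
Compare the errors: |x - 8/3| = |140*3 - 8*53|/(53*3) = 4/159, and |x - 13/5| = |140*5 - 13*53|/(53*5) = 11/265.
Cross-multiplying, 4*265 = 1060 < 1749 = 11*159, so 4/159 is smaller: the convergent 8/3 is closer to x than 13/5.

8/3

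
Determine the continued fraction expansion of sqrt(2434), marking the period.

[49; (2, 1, 48, 1, 2, 98)]

Write x_i = (sqrt(2434) + m_i)/d_i with (m_0, d_0) = (0, 1). a_0 = floor(sqrt(2434)) = 49, since 49^2 = 2401 <= 2434 < 2500 = 50^2.
Iterate m_{i+1} = d_i*a_i - m_i, d_{i+1} = (2434 - m_{i+1}^2)/d_i, a_{i+1} = floor((a_0 + m_{i+1})/d_{i+1}):
  m_1 = 1*49 - 0 = 49, d_1 = (2434 - 49^2)/1 = 33/1 = 33, a_1 = floor((49 + 49)/33) = 2.
  m_2 = 33*2 - 49 = 17, d_2 = (2434 - 17^2)/33 = 2145/33 = 65, a_2 = floor((49 + 17)/65) = 1.
  m_3 = 65*1 - 17 = 48, d_3 = (2434 - 48^2)/65 = 130/65 = 2, a_3 = floor((49 + 48)/2) = 48.
  m_4 = 2*48 - 48 = 48, d_4 = (2434 - 48^2)/2 = 130/2 = 65, a_4 = floor((49 + 48)/65) = 1.
  m_5 = 65*1 - 48 = 17, d_5 = (2434 - 17^2)/65 = 2145/65 = 33, a_5 = floor((49 + 17)/33) = 2.
  m_6 = 33*2 - 17 = 49, d_6 = (2434 - 49^2)/33 = 33/33 = 1, a_6 = floor((49 + 49)/1) = 98.
  m_7 = 1*98 - 49 = 49, d_7 = (2434 - 49^2)/1 = 33/1 = 33: (m_7, d_7) = (m_1, d_1) = (49, 33), so from here the quotients repeat a_1, ..., a_6; the period length is 6.
Hence the expansion of sqrt(2434) is a_0 = 49 followed by the repeating block 2, 1, 48, 1, 2, 98 (period 6).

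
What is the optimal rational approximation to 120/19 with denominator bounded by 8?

Expand x = 120/19 as a continued fraction with the Euclidean algorithm:
  120 = 6*19 + 6, so a_0 = 6.
  19 = 3*6 + 1, so a_1 = 3.
  6 = 6*1 + 0, so a_2 = 6.
so x = [6; 3, 6].
Convergents (p_i = a_i*p_{i-1} + p_{i-2}, q_i = a_i*q_{i-1} + q_{i-2} with p_{-2}=0, p_{-1}=1, q_{-2}=1, q_{-1}=0), until the denominator exceeds 8:
  i=0: a_0=6, p_0 = 6*1 + 0 = 6, q_0 = 6*0 + 1 = 1.
  i=1: a_1=3, p_1 = 3*6 + 1 = 19, q_1 = 3*1 + 0 = 3.
  i=2: a_2=6, p_2 = 6*19 + 6 = 120, q_2 = 6*3 + 1 = 19.
q_2 = 19 > 8, so the last convergent with denominator <= 8 is p_1/q_1 = 19/3.
The closest fraction with denominator <= 8 is either p_1/q_1 or the intermediate fraction (k*p_1 + p_0)/(k*q_1 + q_0) with the largest k >= 1 whose denominator stays <= 8; these approach x as k grows, and every other convergent or intermediate fraction in range is farther away.
Largest k: floor((8 - q_0)/q_1) = floor((8 - 1)/3) = 2.
That gives (2*19 + 6)/(2*3 + 1) = 44/7.
Compare the errors: |x - 19/3| = |120*3 - 19*19|/(19*3) = 1/57, and |x - 44/7| = |120*7 - 44*19|/(19*7) = 4/133.
Cross-multiplying, 1*133 = 133 < 228 = 4*57, so 1/57 is smaller: the convergent 19/3 is closer to x than 44/7.

19/3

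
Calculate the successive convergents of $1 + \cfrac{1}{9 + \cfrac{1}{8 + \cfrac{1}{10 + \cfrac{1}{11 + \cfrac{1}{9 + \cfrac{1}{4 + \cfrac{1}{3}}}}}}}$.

Using the convergent recurrence p_i = a_i*p_{i-1} + p_{i-2}, q_i = a_i*q_{i-1} + q_{i-2} with p_{-2}=0, p_{-1}=1, q_{-2}=1, q_{-1}=0:
  i=0: a_0=1, p_0 = 1*1 + 0 = 1, q_0 = 1*0 + 1 = 1.
  i=1: a_1=9, p_1 = 9*1 + 1 = 10, q_1 = 9*1 + 0 = 9.
  i=2: a_2=8, p_2 = 8*10 + 1 = 81, q_2 = 8*9 + 1 = 73.
  i=3: a_3=10, p_3 = 10*81 + 10 = 820, q_3 = 10*73 + 9 = 739.
  i=4: a_4=11, p_4 = 11*820 + 81 = 9101, q_4 = 11*739 + 73 = 8202.
  i=5: a_5=9, p_5 = 9*9101 + 820 = 82729, q_5 = 9*8202 + 739 = 74557.
  i=6: a_6=4, p_6 = 4*82729 + 9101 = 340017, q_6 = 4*74557 + 8202 = 306430.
  i=7: a_7=3, p_7 = 3*340017 + 82729 = 1102780, q_7 = 3*306430 + 74557 = 993847.

1/1, 10/9, 81/73, 820/739, 9101/8202, 82729/74557, 340017/306430, 1102780/993847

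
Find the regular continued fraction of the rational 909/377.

Run the Euclidean algorithm on 909 and 377; the successive quotients are the partial quotients a_0, a_1, ... (each step inverts the fractional part left over by the previous one):
  909 = 2*377 + 155, so a_0 = 2.
  377 = 2*155 + 67, so a_1 = 2.
  155 = 2*67 + 21, so a_2 = 2.
  67 = 3*21 + 4, so a_3 = 3.
  21 = 5*4 + 1, so a_4 = 5.
  4 = 4*1 + 0, so a_5 = 4.
The remainder reaches 0 after 6 divisions, so the expansion has 6 partial quotients, read off in order.

[2; 2, 2, 3, 5, 4]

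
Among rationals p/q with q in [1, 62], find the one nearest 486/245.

121/61

Expand x = 486/245 as a continued fraction with the Euclidean algorithm:
  486 = 1*245 + 241, so a_0 = 1.
  245 = 1*241 + 4, so a_1 = 1.
  241 = 60*4 + 1, so a_2 = 60.
  4 = 4*1 + 0, so a_3 = 4.
so x = [1; 1, 60, 4].
Convergents (p_i = a_i*p_{i-1} + p_{i-2}, q_i = a_i*q_{i-1} + q_{i-2} with p_{-2}=0, p_{-1}=1, q_{-2}=1, q_{-1}=0), until the denominator exceeds 62:
  i=0: a_0=1, p_0 = 1*1 + 0 = 1, q_0 = 1*0 + 1 = 1.
  i=1: a_1=1, p_1 = 1*1 + 1 = 2, q_1 = 1*1 + 0 = 1.
  i=2: a_2=60, p_2 = 60*2 + 1 = 121, q_2 = 60*1 + 1 = 61.
  i=3: a_3=4, p_3 = 4*121 + 2 = 486, q_3 = 4*61 + 1 = 245.
q_3 = 245 > 62, so the last convergent with denominator <= 62 is p_2/q_2 = 121/61.
The closest fraction with denominator <= 62 is either p_2/q_2 or the intermediate fraction (k*p_2 + p_1)/(k*q_2 + q_1) with the largest k >= 1 whose denominator stays <= 62; these approach x as k grows, and every other convergent or intermediate fraction in range is farther away.
Largest k: floor((62 - q_1)/q_2) = floor((62 - 1)/61) = 1.
That gives (1*121 + 2)/(1*61 + 1) = 123/62.
Compare the errors: |x - 121/61| = |486*61 - 121*245|/(245*61) = 1/14945, and |x - 123/62| = |486*62 - 123*245|/(245*62) = 3/15190.
Cross-multiplying, 1*15190 = 15190 < 44835 = 3*14945, so 1/14945 is smaller: the convergent 121/61 is closer to x than 123/62.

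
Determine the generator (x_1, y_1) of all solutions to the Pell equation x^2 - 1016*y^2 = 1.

First expand sqrt(1016) as a continued fraction. With x_i = (sqrt(1016) + m_i)/d_i and (m_0, d_0) = (0, 1): a_0 = floor(sqrt(1016)) = 31, since 31^2 = 961 <= 1016 < 1024 = 32^2.
Iterate m_{i+1} = d_i*a_i - m_i, d_{i+1} = (1016 - m_{i+1}^2)/d_i, a_{i+1} = floor((a_0 + m_{i+1})/d_{i+1}):
  m_1 = 1*31 - 0 = 31, d_1 = (1016 - 31^2)/1 = 55/1 = 55, a_1 = floor((31 + 31)/55) = 1.
  m_2 = 55*1 - 31 = 24, d_2 = (1016 - 24^2)/55 = 440/55 = 8, a_2 = floor((31 + 24)/8) = 6.
  m_3 = 8*6 - 24 = 24, d_3 = (1016 - 24^2)/8 = 440/8 = 55, a_3 = floor((31 + 24)/55) = 1.
  m_4 = 55*1 - 24 = 31, d_4 = (1016 - 31^2)/55 = 55/55 = 1, a_4 = floor((31 + 31)/1) = 62.
  m_5 = 1*62 - 31 = 31, d_5 = (1016 - 31^2)/1 = 55/1 = 55: (m_5, d_5) = (m_1, d_1) = (31, 55), so from here the quotients repeat a_1, ..., a_4; the period length is 4.
So sqrt(1016) = [31; (1, 6, 1, 62)] with period length k = 4.
k is even, so the fundamental solution of x^2 - 1016y^2 = 1 is (p_{k-1}, q_{k-1}) = (p_3, q_3); compute convergents through index 3.
Convergents (p_i = a_i*p_{i-1} + p_{i-2}, q_i = a_i*q_{i-1} + q_{i-2} with p_{-2}=0, p_{-1}=1, q_{-2}=1, q_{-1}=0):
  i=0: a_0=31, p_0 = 31*1 + 0 = 31, q_0 = 31*0 + 1 = 1.
  i=1: a_1=1, p_1 = 1*31 + 1 = 32, q_1 = 1*1 + 0 = 1.
  i=2: a_2=6, p_2 = 6*32 + 31 = 223, q_2 = 6*1 + 1 = 7.
  i=3: a_3=1, p_3 = 1*223 + 32 = 255, q_3 = 1*7 + 1 = 8.
Check: 255^2 - 1016*8^2 = 65025 - 65024 = 1, so (x, y) = (255, 8) solves the equation, and by the theorem it is the least positive solution.

(x, y) = (255, 8)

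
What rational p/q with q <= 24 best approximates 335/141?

Expand x = 335/141 as a continued fraction with the Euclidean algorithm:
  335 = 2*141 + 53, so a_0 = 2.
  141 = 2*53 + 35, so a_1 = 2.
  53 = 1*35 + 18, so a_2 = 1.
  35 = 1*18 + 17, so a_3 = 1.
  18 = 1*17 + 1, so a_4 = 1.
  17 = 17*1 + 0, so a_5 = 17.
so x = [2; 2, 1, 1, 1, 17].
Convergents (p_i = a_i*p_{i-1} + p_{i-2}, q_i = a_i*q_{i-1} + q_{i-2} with p_{-2}=0, p_{-1}=1, q_{-2}=1, q_{-1}=0), until the denominator exceeds 24:
  i=0: a_0=2, p_0 = 2*1 + 0 = 2, q_0 = 2*0 + 1 = 1.
  i=1: a_1=2, p_1 = 2*2 + 1 = 5, q_1 = 2*1 + 0 = 2.
  i=2: a_2=1, p_2 = 1*5 + 2 = 7, q_2 = 1*2 + 1 = 3.
  i=3: a_3=1, p_3 = 1*7 + 5 = 12, q_3 = 1*3 + 2 = 5.
  i=4: a_4=1, p_4 = 1*12 + 7 = 19, q_4 = 1*5 + 3 = 8.
  i=5: a_5=17, p_5 = 17*19 + 12 = 335, q_5 = 17*8 + 5 = 141.
q_5 = 141 > 24, so the last convergent with denominator <= 24 is p_4/q_4 = 19/8.
The closest fraction with denominator <= 24 is either p_4/q_4 or the intermediate fraction (k*p_4 + p_3)/(k*q_4 + q_3) with the largest k >= 1 whose denominator stays <= 24; these approach x as k grows, and every other convergent or intermediate fraction in range is farther away.
Largest k: floor((24 - q_3)/q_4) = floor((24 - 5)/8) = 2.
That gives (2*19 + 12)/(2*8 + 5) = 50/21.
Compare the errors: |x - 19/8| = |335*8 - 19*141|/(141*8) = 1/1128, and |x - 50/21| = |335*21 - 50*141|/(141*21) = 15/2961.
Cross-multiplying, 1*2961 = 2961 < 16920 = 15*1128, so 1/1128 is smaller: the convergent 19/8 is closer to x than 50/21.

19/8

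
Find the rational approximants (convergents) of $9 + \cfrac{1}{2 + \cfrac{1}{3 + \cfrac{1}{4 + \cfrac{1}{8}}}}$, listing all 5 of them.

Using the convergent recurrence p_i = a_i*p_{i-1} + p_{i-2}, q_i = a_i*q_{i-1} + q_{i-2} with p_{-2}=0, p_{-1}=1, q_{-2}=1, q_{-1}=0:
  i=0: a_0=9, p_0 = 9*1 + 0 = 9, q_0 = 9*0 + 1 = 1.
  i=1: a_1=2, p_1 = 2*9 + 1 = 19, q_1 = 2*1 + 0 = 2.
  i=2: a_2=3, p_2 = 3*19 + 9 = 66, q_2 = 3*2 + 1 = 7.
  i=3: a_3=4, p_3 = 4*66 + 19 = 283, q_3 = 4*7 + 2 = 30.
  i=4: a_4=8, p_4 = 8*283 + 66 = 2330, q_4 = 8*30 + 7 = 247.

9/1, 19/2, 66/7, 283/30, 2330/247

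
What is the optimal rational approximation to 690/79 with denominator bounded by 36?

Expand x = 690/79 as a continued fraction with the Euclidean algorithm:
  690 = 8*79 + 58, so a_0 = 8.
  79 = 1*58 + 21, so a_1 = 1.
  58 = 2*21 + 16, so a_2 = 2.
  21 = 1*16 + 5, so a_3 = 1.
  16 = 3*5 + 1, so a_4 = 3.
  5 = 5*1 + 0, so a_5 = 5.
so x = [8; 1, 2, 1, 3, 5].
Convergents (p_i = a_i*p_{i-1} + p_{i-2}, q_i = a_i*q_{i-1} + q_{i-2} with p_{-2}=0, p_{-1}=1, q_{-2}=1, q_{-1}=0), until the denominator exceeds 36:
  i=0: a_0=8, p_0 = 8*1 + 0 = 8, q_0 = 8*0 + 1 = 1.
  i=1: a_1=1, p_1 = 1*8 + 1 = 9, q_1 = 1*1 + 0 = 1.
  i=2: a_2=2, p_2 = 2*9 + 8 = 26, q_2 = 2*1 + 1 = 3.
  i=3: a_3=1, p_3 = 1*26 + 9 = 35, q_3 = 1*3 + 1 = 4.
  i=4: a_4=3, p_4 = 3*35 + 26 = 131, q_4 = 3*4 + 3 = 15.
  i=5: a_5=5, p_5 = 5*131 + 35 = 690, q_5 = 5*15 + 4 = 79.
q_5 = 79 > 36, so the last convergent with denominator <= 36 is p_4/q_4 = 131/15.
The closest fraction with denominator <= 36 is either p_4/q_4 or the intermediate fraction (k*p_4 + p_3)/(k*q_4 + q_3) with the largest k >= 1 whose denominator stays <= 36; these approach x as k grows, and every other convergent or intermediate fraction in range is farther away.
Largest k: floor((36 - q_3)/q_4) = floor((36 - 4)/15) = 2.
That gives (2*131 + 35)/(2*15 + 4) = 297/34.
Compare the errors: |x - 131/15| = |690*15 - 131*79|/(79*15) = 1/1185, and |x - 297/34| = |690*34 - 297*79|/(79*34) = 3/2686.
Cross-multiplying, 1*2686 = 2686 < 3555 = 3*1185, so 1/1185 is smaller: the convergent 131/15 is closer to x than 297/34.

131/15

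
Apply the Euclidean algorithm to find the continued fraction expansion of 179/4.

[44; 1, 3]

Run the Euclidean algorithm on 179 and 4; the successive quotients are the partial quotients a_0, a_1, ... (each step inverts the fractional part left over by the previous one):
  179 = 44*4 + 3, so a_0 = 44.
  4 = 1*3 + 1, so a_1 = 1.
  3 = 3*1 + 0, so a_2 = 3.
The remainder reaches 0 after 3 divisions, so the expansion has 3 partial quotients, read off in order.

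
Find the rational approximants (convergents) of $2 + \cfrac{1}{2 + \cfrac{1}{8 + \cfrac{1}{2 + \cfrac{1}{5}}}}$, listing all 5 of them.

2/1, 5/2, 42/17, 89/36, 487/197

Using the convergent recurrence p_i = a_i*p_{i-1} + p_{i-2}, q_i = a_i*q_{i-1} + q_{i-2} with p_{-2}=0, p_{-1}=1, q_{-2}=1, q_{-1}=0:
  i=0: a_0=2, p_0 = 2*1 + 0 = 2, q_0 = 2*0 + 1 = 1.
  i=1: a_1=2, p_1 = 2*2 + 1 = 5, q_1 = 2*1 + 0 = 2.
  i=2: a_2=8, p_2 = 8*5 + 2 = 42, q_2 = 8*2 + 1 = 17.
  i=3: a_3=2, p_3 = 2*42 + 5 = 89, q_3 = 2*17 + 2 = 36.
  i=4: a_4=5, p_4 = 5*89 + 42 = 487, q_4 = 5*36 + 17 = 197.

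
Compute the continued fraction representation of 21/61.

Run the Euclidean algorithm on 21 and 61; the successive quotients are the partial quotients a_0, a_1, ... (each step inverts the fractional part left over by the previous one):
  21 = 0*61 + 21, so a_0 = 0.
  61 = 2*21 + 19, so a_1 = 2.
  21 = 1*19 + 2, so a_2 = 1.
  19 = 9*2 + 1, so a_3 = 9.
  2 = 2*1 + 0, so a_4 = 2.
The remainder reaches 0 after 5 divisions, so the expansion has 5 partial quotients, read off in order.

[0; 2, 1, 9, 2]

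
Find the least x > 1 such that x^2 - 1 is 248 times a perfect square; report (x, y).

(x, y) = (63, 4)

First expand sqrt(248) as a continued fraction. With x_i = (sqrt(248) + m_i)/d_i and (m_0, d_0) = (0, 1): a_0 = floor(sqrt(248)) = 15, since 15^2 = 225 <= 248 < 256 = 16^2.
Iterate m_{i+1} = d_i*a_i - m_i, d_{i+1} = (248 - m_{i+1}^2)/d_i, a_{i+1} = floor((a_0 + m_{i+1})/d_{i+1}):
  m_1 = 1*15 - 0 = 15, d_1 = (248 - 15^2)/1 = 23/1 = 23, a_1 = floor((15 + 15)/23) = 1.
  m_2 = 23*1 - 15 = 8, d_2 = (248 - 8^2)/23 = 184/23 = 8, a_2 = floor((15 + 8)/8) = 2.
  m_3 = 8*2 - 8 = 8, d_3 = (248 - 8^2)/8 = 184/8 = 23, a_3 = floor((15 + 8)/23) = 1.
  m_4 = 23*1 - 8 = 15, d_4 = (248 - 15^2)/23 = 23/23 = 1, a_4 = floor((15 + 15)/1) = 30.
  m_5 = 1*30 - 15 = 15, d_5 = (248 - 15^2)/1 = 23/1 = 23: (m_5, d_5) = (m_1, d_1) = (15, 23), so from here the quotients repeat a_1, ..., a_4; the period length is 4.
So sqrt(248) = [15; (1, 2, 1, 30)] with period length k = 4.
k is even, so the fundamental solution of x^2 - 248y^2 = 1 is (p_{k-1}, q_{k-1}) = (p_3, q_3); compute convergents through index 3.
Convergents (p_i = a_i*p_{i-1} + p_{i-2}, q_i = a_i*q_{i-1} + q_{i-2} with p_{-2}=0, p_{-1}=1, q_{-2}=1, q_{-1}=0):
  i=0: a_0=15, p_0 = 15*1 + 0 = 15, q_0 = 15*0 + 1 = 1.
  i=1: a_1=1, p_1 = 1*15 + 1 = 16, q_1 = 1*1 + 0 = 1.
  i=2: a_2=2, p_2 = 2*16 + 15 = 47, q_2 = 2*1 + 1 = 3.
  i=3: a_3=1, p_3 = 1*47 + 16 = 63, q_3 = 1*3 + 1 = 4.
Check: 63^2 - 248*4^2 = 3969 - 3968 = 1, so (x, y) = (63, 4) solves the equation, and by the theorem it is the least positive solution.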